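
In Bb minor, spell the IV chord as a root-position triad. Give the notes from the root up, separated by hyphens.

The root, Eb, is scale degree 4 — the same note in Bb minor and Bb major; only the chord quality changes. In Bb major the chord on Eb is Eb–G–Bb.

Eb-G-Bb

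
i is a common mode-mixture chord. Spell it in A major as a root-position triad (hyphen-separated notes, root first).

A-C-E

The root, A, is scale degree 1 — the same note in A major and A minor; only the chord quality changes. Building the minor chord from the parallel minor on A: A–C–E.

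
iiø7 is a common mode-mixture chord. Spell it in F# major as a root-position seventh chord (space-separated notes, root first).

The root, G#, is scale degree 2 — the same note in F# major and F# minor; only the chord quality changes. In F# minor the chord on G# is G#–B–D–F#.

G# B D F#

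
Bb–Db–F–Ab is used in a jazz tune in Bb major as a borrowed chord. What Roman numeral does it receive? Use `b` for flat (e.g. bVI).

The root Bb is the diatonic 1st degree of Bb major; the borrowing shows in the chord quality. Diatonically Bb major has Bb (I) on that degree; Bb–Db–F–Ab is instead the minor-seventh chord native to Bb minor, so it takes the label i7.

i7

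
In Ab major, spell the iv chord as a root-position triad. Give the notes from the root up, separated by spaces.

Db Fb Ab

The root, Db, is scale degree 4 — the same note in Ab major and Ab minor; only the chord quality changes. In Ab minor the chord on Db is Db–Fb–Ab.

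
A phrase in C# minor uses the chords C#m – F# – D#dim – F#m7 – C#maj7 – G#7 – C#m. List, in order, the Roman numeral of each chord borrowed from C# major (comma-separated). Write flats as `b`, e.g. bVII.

IV, Imaj7

The diatonic triads in C# minor (with V from harmonic minor) are C#m, D#dim, E, F#m, G#, A, B. Of the given chords, C#m, D#dim, F#m7 and G#7 are diatonic. But F# (F#–A#–C#) is foreign: the diatonic iv on degree 4 is F#m, whereas F# comes from C# major. It is labeled IV. But C#maj7 (C#–E#–G#–B#) is foreign: the diatonic i on degree 1 is C#m, whereas C#maj7 comes from C# major. It is labeled Imaj7.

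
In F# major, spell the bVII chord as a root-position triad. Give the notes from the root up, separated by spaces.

E G# B

The root of bVII is the lowered 7th degree: E# becomes E. Stacking thirds in F# minor on E gives E–G#–B.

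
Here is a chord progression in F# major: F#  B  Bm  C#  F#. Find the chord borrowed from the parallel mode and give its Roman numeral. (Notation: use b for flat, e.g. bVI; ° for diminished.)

iv

The diatonic triads in F# major are F#, G#m, A#m, B, C#, D#m, E#dim. F#, B and C# all belong to that set. But Bm (B–D–F#) is foreign: the diatonic IV on degree 4 is B, whereas Bm comes from F# minor. It is labeled iv.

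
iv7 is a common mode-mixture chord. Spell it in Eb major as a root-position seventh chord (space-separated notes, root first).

iv7 is built on scale degree 4, which is Ab in both Eb major and its parallel. In Eb minor the chord on Ab is Ab–Cb–Eb–Gb.

Ab Cb Eb Gb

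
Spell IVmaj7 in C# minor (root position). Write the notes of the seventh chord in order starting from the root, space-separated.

The root, F#, is scale degree 4 — the same note in C# minor and C# major; only the chord quality changes. Stacking thirds in C# major on F# gives F#–A#–C#–E#.

F# A# C# E#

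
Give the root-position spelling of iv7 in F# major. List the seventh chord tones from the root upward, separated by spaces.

iv7 is built on scale degree 4, which is B in both F# major and its parallel. In F# minor the chord on B is B–D–F#–A.

B D F# A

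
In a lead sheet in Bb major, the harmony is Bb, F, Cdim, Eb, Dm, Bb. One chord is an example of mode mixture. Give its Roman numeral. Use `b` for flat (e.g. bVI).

ii°

The diatonic triads in Bb major are Bb, Cm, Dm, Eb, F, Gm, Adim. Bb, F, Eb and Dm are all diatonic. But Cdim (C–Eb–Gb) is foreign: the diatonic ii on degree 2 is Cm, whereas Cdim comes from Bb minor. It is labeled ii°.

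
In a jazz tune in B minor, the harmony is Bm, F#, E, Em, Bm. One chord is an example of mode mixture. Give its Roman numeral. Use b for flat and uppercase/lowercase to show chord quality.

IV

B minor has the diatonic set Bm, C#dim, D, Em, F#, G, A (with V from harmonic minor). Of the given chords, Bm, F# and Em are diatonic. E (E–G#–B) is not: scale degree 4 in B minor carries Em (iv). In B major the chord on that degree is E, so here it functions as IV, borrowed from the parallel major.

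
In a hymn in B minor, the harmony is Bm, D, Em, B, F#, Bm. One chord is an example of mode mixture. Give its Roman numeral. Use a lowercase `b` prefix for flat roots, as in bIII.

I

The diatonic triads in B minor (with V from harmonic minor) are Bm, C#dim, D, Em, F#, G, A. Of the given chords, Bm, D, Em and F# are diatonic. B (B–D#–F#) is not: scale degree 1 in B minor carries Bm (i). In B major the chord on that degree is B, so here it functions as I, borrowed from the parallel major.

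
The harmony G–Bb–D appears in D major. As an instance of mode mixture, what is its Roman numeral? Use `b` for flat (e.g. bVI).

iv

The root G is the diatonic 4th degree of D major; the borrowing shows in the chord quality. Diatonically D major has G (IV) on that degree; G–Bb–D is instead the minor chord native to D minor, so it takes the label iv.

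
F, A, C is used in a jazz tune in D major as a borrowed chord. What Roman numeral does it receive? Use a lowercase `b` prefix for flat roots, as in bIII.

F is the lowered form of scale degree 3 in D major (the diatonic degree 3 is F#). Diatonically D major has F#m (iii) on that degree; F–A–C is instead the major chord native to D minor, so it takes the label bIII.

bIII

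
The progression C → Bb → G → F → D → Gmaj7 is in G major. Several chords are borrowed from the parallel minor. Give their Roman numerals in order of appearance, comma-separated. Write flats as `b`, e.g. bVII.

In G major the diatonic chords are G, Am, Bm, C, D, Em, F#dim. Of the given chords, C, G, D and Gmaj7 are diatonic. Bb (Bb–D–F) doesn't fit — on degree 3 G major would have Bm (iii). Bb is the degree-3 chord of G minor, so it is the borrowed bIII. F (F–A–C) is not: scale degree 7 in G major carries F#dim (vii°). In G minor the chord on that degree is F, so here it functions as bVII, borrowed from the parallel minor.

bIII, bVII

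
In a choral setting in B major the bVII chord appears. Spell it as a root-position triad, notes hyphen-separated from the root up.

A-C#-E

bVII is built on the lowered scale degree 7. In B major degree 7 is A#; lowered it becomes A. Stacking thirds in B minor on A gives A–C#–E.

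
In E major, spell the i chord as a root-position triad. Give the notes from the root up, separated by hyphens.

i is built on scale degree 1, which is E in both E major and its parallel. In E minor the chord on E is E–G–B.

E-G-B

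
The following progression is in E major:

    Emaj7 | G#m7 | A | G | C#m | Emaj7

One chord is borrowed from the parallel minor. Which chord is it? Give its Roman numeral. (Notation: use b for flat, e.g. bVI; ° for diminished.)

bIII

In E major the diatonic chords are E, F#m, G#m, A, B, C#m, D#dim. Of the given chords, Emaj7, G#m7, A and C#m are diatonic. G (G–B–D) is not: scale degree 3 in E major carries G#m (iii). In E minor the chord on that degree is G, so here it functions as bIII, borrowed from the parallel minor.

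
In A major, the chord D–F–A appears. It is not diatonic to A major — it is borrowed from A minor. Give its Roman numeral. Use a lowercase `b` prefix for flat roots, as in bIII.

The root D is the diatonic 4th degree of A major; the borrowing shows in the chord quality. Diatonically A major has D (IV) on that degree; D–F–A is instead the minor chord native to A minor, so it takes the label iv.

iv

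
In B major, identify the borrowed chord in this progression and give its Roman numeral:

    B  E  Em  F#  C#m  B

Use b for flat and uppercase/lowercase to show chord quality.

iv

The diatonic triads in B major are B, C#m, D#m, E, F#, G#m, A#dim. B, E, F# and C#m all belong to that set. But Em (E–G–B) is foreign: the diatonic IV on degree 4 is E, whereas Em comes from B minor. It is labeled iv.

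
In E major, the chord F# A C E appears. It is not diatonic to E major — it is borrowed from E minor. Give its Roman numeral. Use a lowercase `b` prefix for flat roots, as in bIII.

iiø7

The root F# is the diatonic 2nd degree of E major; the borrowing shows in the chord quality. The diatonic chord on degree 2 would be F#m (ii), but F#–A–C–E is the half-diminished-seventh chord from E minor. As a borrowed chord it is labeled iiø7.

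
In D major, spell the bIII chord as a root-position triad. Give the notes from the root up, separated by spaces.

F A C

bIII is built on the lowered scale degree 3. In D major degree 3 is F#; lowered it becomes F. Stacking thirds in D minor on F gives F–A–C.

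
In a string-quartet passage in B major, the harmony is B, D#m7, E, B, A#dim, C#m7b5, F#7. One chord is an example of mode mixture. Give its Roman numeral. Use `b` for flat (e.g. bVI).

The diatonic triads in B major are B, C#m, D#m, E, F#, G#m, A#dim. Of the given chords, B, D#m7, E, A#dim and F#7 are diatonic. C#m7b5 (C#–E–G–B) doesn't fit — on degree 2 B major would have C#m (ii). C#m7b5 is the degree-2 chord of B minor, so it is the borrowed iiø7.

iiø7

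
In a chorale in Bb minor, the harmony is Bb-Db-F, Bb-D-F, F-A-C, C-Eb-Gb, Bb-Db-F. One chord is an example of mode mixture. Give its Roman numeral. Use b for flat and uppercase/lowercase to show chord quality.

Bb minor has the diatonic set Bbm, Cdim, Db, Ebm, F, Gb, Ab (with V from harmonic minor). Bb–Db–F = Bbm, F–A–C = F and C–Eb–Gb = Cdim are all diatonic. Bb–D–F doesn't fit — on degree 1 Bb minor would have Bbm (i). Bb is the degree-1 chord of Bb major, so it is the borrowed I.

I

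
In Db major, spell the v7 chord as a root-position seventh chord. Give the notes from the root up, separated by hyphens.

v7 is built on scale degree 5, which is Ab in both Db major and its parallel. In Db minor the chord on Ab is Ab–Cb–Eb–Gb.

Ab-Cb-Eb-Gb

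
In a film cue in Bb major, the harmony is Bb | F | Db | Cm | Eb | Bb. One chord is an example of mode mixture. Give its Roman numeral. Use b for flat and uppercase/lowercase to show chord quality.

bIII

In Bb major the diatonic chords are Bb, Cm, Dm, Eb, F, Gm, Adim. Bb, F, Cm and Eb all belong to that set. Db (Db–F–Ab) doesn't fit — on degree 3 Bb major would have Dm (iii). Db is the degree-3 chord of Bb minor, so it is the borrowed bIII.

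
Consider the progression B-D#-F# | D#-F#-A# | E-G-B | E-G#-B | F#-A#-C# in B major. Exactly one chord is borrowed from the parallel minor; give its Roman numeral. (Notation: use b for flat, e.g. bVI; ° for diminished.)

B major has the diatonic set B, C#m, D#m, E, F#, G#m, A#dim. B–D#–F# = B, D#–F#–A# = D#m, E–G#–B = E and F#–A#–C# = F# are all diatonic. E–G–B doesn't fit — on degree 4 B major would have E (IV). Em is the degree-4 chord of B minor, so it is the borrowed iv.

iv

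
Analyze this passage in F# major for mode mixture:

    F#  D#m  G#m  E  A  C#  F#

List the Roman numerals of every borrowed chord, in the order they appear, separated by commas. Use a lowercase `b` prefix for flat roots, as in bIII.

bVII, bIII

F# major has the diatonic set F#, G#m, A#m, B, C#, D#m, E#dim. F#, D#m, G#m and C# are all diatonic. E (E–G#–B) is not: scale degree 7 in F# major carries E#dim (vii°). In F# minor the chord on that degree is E, so here it functions as bVII, borrowed from the parallel minor. But A (A–C#–E) is foreign: the diatonic iii on degree 3 is A#m, whereas A comes from F# minor. It is labeled bIII.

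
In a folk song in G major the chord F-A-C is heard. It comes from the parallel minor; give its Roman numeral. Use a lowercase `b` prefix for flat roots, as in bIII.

bVII

In G major scale degree 7 is F#; F is its lowered form, from G minor. The diatonic chord on degree 7 would be F#dim (vii°), but F–A–C is the major chord from G minor. As a borrowed chord it is labeled bVII.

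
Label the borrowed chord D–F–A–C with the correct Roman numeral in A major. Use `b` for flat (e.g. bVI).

The root D is the diatonic 4th degree of A major; the borrowing shows in the chord quality. Diatonically A major has D (IV) on that degree; D–F–A–C is instead the minor-seventh chord native to A minor, so it takes the label iv7.

iv7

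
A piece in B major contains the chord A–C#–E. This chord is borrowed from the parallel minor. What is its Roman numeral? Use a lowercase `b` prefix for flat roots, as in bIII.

bVII

In B major scale degree 7 is A#; A is its lowered form, from B minor. The diatonic chord on degree 7 would be A#dim (vii°), but A–C#–E is the major chord from B minor. As a borrowed chord it is labeled bVII.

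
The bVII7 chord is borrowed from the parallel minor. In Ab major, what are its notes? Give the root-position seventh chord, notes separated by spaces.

Gb Bb Db Fb

The root of bVII7 is the lowered 7th degree: G becomes Gb. Stacking thirds in Ab minor on Gb gives Gb–Bb–Db–Fb.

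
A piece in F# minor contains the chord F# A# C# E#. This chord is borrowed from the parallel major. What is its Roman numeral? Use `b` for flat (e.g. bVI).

Imaj7

F# is scale degree 1 in F# minor. F#–A#–C#–E# is a major-seventh chord — the form found in F# major, not the diatonic i (F#m). Borrowed into F# minor it is written Imaj7.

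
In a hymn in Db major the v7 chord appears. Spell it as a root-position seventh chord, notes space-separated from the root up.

Ab Cb Eb Gb

The root, Ab, is scale degree 5 — the same note in Db major and Db minor; only the chord quality changes. In Db minor the chord on Ab is Ab–Cb–Eb–Gb.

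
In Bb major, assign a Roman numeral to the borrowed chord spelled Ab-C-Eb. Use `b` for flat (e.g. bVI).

In Bb major scale degree 7 is A; Ab is its lowered form, from Bb minor. Diatonically Bb major has Adim (vii°) on that degree; Ab–C–Eb is instead the major chord native to Bb minor, so it takes the label bVII.

bVII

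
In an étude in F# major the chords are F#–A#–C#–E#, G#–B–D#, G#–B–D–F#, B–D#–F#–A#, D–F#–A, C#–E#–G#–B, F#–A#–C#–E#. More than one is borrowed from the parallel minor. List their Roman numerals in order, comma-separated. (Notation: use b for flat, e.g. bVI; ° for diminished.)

iiø7, bVI

In F# major the diatonic chords are F#, G#m, A#m, B, C#, D#m, E#dim. Of the given chords, F#–A#–C#–E# = F#maj7, G#–B–D# = G#m, B–D#–F#–A# = Bmaj7 and C#–E#–G#–B = C#7 are diatonic. But G#–B–D–F# is foreign: the diatonic ii on degree 2 is G#m, whereas G#m7b5 comes from F# minor. It is labeled iiø7. D–F#–A is not: scale degree 6 in F# major carries D#m (vi). In F# minor the chord on that degree is D, so here it functions as bVI, borrowed from the parallel minor.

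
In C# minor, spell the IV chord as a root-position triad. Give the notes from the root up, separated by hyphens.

F#-A#-C#

IV is built on scale degree 4, which is F# in both C# minor and its parallel. Building the major chord from the parallel major on F#: F#–A#–C#.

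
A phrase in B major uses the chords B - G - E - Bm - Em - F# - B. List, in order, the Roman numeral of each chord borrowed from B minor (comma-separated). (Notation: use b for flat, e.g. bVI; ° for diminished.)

The diatonic triads in B major are B, C#m, D#m, E, F#, G#m, A#dim. Of the given chords, B, E and F# are diatonic. G (G–B–D) is not: scale degree 6 in B major carries G#m (vi). In B minor the chord on that degree is G, so here it functions as bVI, borrowed from the parallel minor. But Bm (B–D–F#) is foreign: the diatonic I on degree 1 is B, whereas Bm comes from B minor. It is labeled i. Em (E–G–B) doesn't fit — on degree 4 B major would have E (IV). Em is the degree-4 chord of B minor, so it is the borrowed iv.

bVI, i, iv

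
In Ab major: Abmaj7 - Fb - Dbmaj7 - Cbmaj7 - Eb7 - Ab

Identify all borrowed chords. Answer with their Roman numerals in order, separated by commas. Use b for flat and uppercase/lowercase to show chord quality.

Ab major has the diatonic set Ab, Bbm, Cm, Db, Eb, Fm, Gdim. Of the given chords, Abmaj7, Dbmaj7, Eb7 and Ab are diatonic. But Fb (Fb–Ab–Cb) is foreign: the diatonic vi on degree 6 is Fm, whereas Fb comes from Ab minor. It is labeled bVI. Cbmaj7 (Cb–Eb–Gb–Bb) doesn't fit — on degree 3 Ab major would have Cm (iii). Cbmaj7 is the degree-3 chord of Ab minor, so it is the borrowed bIIImaj7.

bVI, bIIImaj7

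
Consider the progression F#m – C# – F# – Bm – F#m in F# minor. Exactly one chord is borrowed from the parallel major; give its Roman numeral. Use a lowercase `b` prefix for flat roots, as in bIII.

I

F# minor has the diatonic set F#m, G#dim, A, Bm, C#, D, E (with V from harmonic minor). F#m, C# and Bm are all diatonic. F# (F#–A#–C#) doesn't fit — on degree 1 F# minor would have F#m (i). F# is the degree-1 chord of F# major, so it is the borrowed I.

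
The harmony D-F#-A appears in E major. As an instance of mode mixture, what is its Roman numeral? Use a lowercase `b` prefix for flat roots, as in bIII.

In E major scale degree 7 is D#; D is its lowered form, from E minor. D–F#–A is a major chord — the form found in E minor, not the diatonic vii° (D#dim). Borrowed into E major it is written bVII.

bVII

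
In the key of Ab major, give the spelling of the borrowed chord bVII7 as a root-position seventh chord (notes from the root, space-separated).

Gb Bb Db Fb

Scale degree 7 in Ab major is G. bVII7 uses the lowered form, Gb, taken from Ab minor. In Ab minor the chord on Gb is Gb–Bb–Db–Fb.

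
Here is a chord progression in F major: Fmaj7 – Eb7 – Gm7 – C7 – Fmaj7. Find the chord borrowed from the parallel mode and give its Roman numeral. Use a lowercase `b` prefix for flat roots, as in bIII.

bVII7

The diatonic triads in F major are F, Gm, Am, Bb, C, Dm, Edim. Of the given chords, Fmaj7, Gm7 and C7 are diatonic. But Eb7 (Eb–G–Bb–Db) is foreign: the diatonic vii° on degree 7 is Edim, whereas Eb7 comes from F minor. It is labeled bVII7.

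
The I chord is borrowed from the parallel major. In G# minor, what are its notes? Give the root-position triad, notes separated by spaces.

The root, G#, is scale degree 1 — the same note in G# minor and G# major; only the chord quality changes. Stacking thirds in G# major on G# gives G#–B#–D#.

G# B# D#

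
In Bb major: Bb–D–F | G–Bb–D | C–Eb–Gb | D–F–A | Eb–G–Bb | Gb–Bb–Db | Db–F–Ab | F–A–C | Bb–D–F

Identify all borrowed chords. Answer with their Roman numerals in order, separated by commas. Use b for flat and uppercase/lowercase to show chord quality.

The diatonic triads in Bb major are Bb, Cm, Dm, Eb, F, Gm, Adim. Bb–D–F = Bb, G–Bb–D = Gm, D–F–A = Dm, Eb–G–Bb = Eb and F–A–C = F all belong to that set. But C–Eb–Gb is foreign: the diatonic ii on degree 2 is Cm, whereas Cdim comes from Bb minor. It is labeled ii°. But Gb–Bb–Db is foreign: the diatonic vi on degree 6 is Gm, whereas Gb comes from Bb minor. It is labeled bVI. But Db–F–Ab is foreign: the diatonic iii on degree 3 is Dm, whereas Db comes from Bb minor. It is labeled bIII.

ii°, bVI, bIII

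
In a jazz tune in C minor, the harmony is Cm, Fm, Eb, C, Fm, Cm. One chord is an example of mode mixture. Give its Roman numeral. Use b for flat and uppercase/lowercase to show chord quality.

I

In C minor (with V from harmonic minor) the diatonic chords are Cm, Ddim, Eb, Fm, G, Ab, Bb. Cm, Fm and Eb all belong to that set. But C (C–E–G) is foreign: the diatonic i on degree 1 is Cm, whereas C comes from C major. It is labeled I.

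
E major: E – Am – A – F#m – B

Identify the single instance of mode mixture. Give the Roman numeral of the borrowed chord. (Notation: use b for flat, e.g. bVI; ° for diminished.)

The diatonic triads in E major are E, F#m, G#m, A, B, C#m, D#dim. Of the given chords, E, A, F#m and B are diatonic. But Am (A–C–E) is foreign: the diatonic IV on degree 4 is A, whereas Am comes from E minor. It is labeled iv.

iv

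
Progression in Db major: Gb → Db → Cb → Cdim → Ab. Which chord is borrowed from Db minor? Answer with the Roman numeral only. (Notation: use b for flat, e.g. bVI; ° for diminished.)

The diatonic triads in Db major are Db, Ebm, Fm, Gb, Ab, Bbm, Cdim. Gb, Db, Cdim and Ab are all diatonic. Cb (Cb–Eb–Gb) doesn't fit — on degree 7 Db major would have Cdim (vii°). Cb is the degree-7 chord of Db minor, so it is the borrowed bVII.

bVII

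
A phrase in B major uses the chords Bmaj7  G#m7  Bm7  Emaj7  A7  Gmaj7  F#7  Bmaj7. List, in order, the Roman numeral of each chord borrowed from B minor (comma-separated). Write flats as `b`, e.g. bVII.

i7, bVII7, bVImaj7

B major has the diatonic set B, C#m, D#m, E, F#, G#m, A#dim. Bmaj7, G#m7, Emaj7 and F#7 all belong to that set. But Bm7 (B–D–F#–A) is foreign: the diatonic I on degree 1 is B, whereas Bm7 comes from B minor. It is labeled i7. But A7 (A–C#–E–G) is foreign: the diatonic vii° on degree 7 is A#dim, whereas A7 comes from B minor. It is labeled bVII7. Gmaj7 (G–B–D–F#) doesn't fit — on degree 6 B major would have G#m (vi). Gmaj7 is the degree-6 chord of B minor, so it is the borrowed bVImaj7.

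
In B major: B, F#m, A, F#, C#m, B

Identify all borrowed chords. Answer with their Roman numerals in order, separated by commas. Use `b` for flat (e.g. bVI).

v, bVII

The diatonic triads in B major are B, C#m, D#m, E, F#, G#m, A#dim. B, F# and C#m are all diatonic. But F#m (F#–A–C#) is foreign: the diatonic V on degree 5 is F#, whereas F#m comes from B minor. It is labeled v. But A (A–C#–E) is foreign: the diatonic vii° on degree 7 is A#dim, whereas A comes from B minor. It is labeled bVII.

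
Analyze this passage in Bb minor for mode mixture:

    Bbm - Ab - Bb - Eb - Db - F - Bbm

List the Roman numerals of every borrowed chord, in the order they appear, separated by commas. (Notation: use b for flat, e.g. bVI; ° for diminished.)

I, IV

Bb minor has the diatonic set Bbm, Cdim, Db, Ebm, F, Gb, Ab (with V from harmonic minor). Bbm, Ab, Db and F all belong to that set. Bb (Bb–D–F) is not: scale degree 1 in Bb minor carries Bbm (i). In Bb major the chord on that degree is Bb, so here it functions as I, borrowed from the parallel major. Eb (Eb–G–Bb) is not: scale degree 4 in Bb minor carries Ebm (iv). In Bb major the chord on that degree is Eb, so here it functions as IV, borrowed from the parallel major.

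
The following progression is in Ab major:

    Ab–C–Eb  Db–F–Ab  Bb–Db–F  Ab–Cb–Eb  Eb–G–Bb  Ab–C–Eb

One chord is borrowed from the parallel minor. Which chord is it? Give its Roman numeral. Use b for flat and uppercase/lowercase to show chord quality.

i

In Ab major the diatonic chords are Ab, Bbm, Cm, Db, Eb, Fm, Gdim. Ab–C–Eb = Ab, Db–F–Ab = Db, Bb–Db–F = Bbm and Eb–G–Bb = Eb are all diatonic. Ab–Cb–Eb doesn't fit — on degree 1 Ab major would have Ab (I). Abm is the degree-1 chord of Ab minor, so it is the borrowed i.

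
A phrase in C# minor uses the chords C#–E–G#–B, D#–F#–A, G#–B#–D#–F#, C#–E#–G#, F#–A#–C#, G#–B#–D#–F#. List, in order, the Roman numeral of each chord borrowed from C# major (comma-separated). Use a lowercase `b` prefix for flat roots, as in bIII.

I, IV

C# minor has the diatonic set C#m, D#dim, E, F#m, G#, A, B (with V from harmonic minor). C#–E–G#–B = C#m7, D#–F#–A = D#dim and G#–B#–D#–F# = G#7 are all diatonic. C#–E#–G# is not: scale degree 1 in C# minor carries C#m (i). In C# major the chord on that degree is C#, so here it functions as I, borrowed from the parallel major. But F#–A#–C# is foreign: the diatonic iv on degree 4 is F#m, whereas F# comes from C# major. It is labeled IV.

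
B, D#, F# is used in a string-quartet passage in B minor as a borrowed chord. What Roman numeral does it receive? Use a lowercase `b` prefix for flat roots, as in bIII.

B is scale degree 1 in B minor. B–D#–F# is a major chord — the form found in B major, not the diatonic i (Bm). Borrowed into B minor it is written I.

I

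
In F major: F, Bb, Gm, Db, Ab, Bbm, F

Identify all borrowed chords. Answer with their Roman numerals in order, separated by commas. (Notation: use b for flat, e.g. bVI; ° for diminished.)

bVI, bIII, iv

The diatonic triads in F major are F, Gm, Am, Bb, C, Dm, Edim. F, Bb and Gm are all diatonic. Db (Db–F–Ab) is not: scale degree 6 in F major carries Dm (vi). In F minor the chord on that degree is Db, so here it functions as bVI, borrowed from the parallel minor. Ab (Ab–C–Eb) is not: scale degree 3 in F major carries Am (iii). In F minor the chord on that degree is Ab, so here it functions as bIII, borrowed from the parallel minor. Bbm (Bb–Db–F) is not: scale degree 4 in F major carries Bb (IV). In F minor the chord on that degree is Bbm, so here it functions as iv, borrowed from the parallel minor.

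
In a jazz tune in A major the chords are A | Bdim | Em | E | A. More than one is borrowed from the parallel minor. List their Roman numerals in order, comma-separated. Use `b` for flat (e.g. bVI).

ii°, v

The diatonic triads in A major are A, Bm, C#m, D, E, F#m, G#dim. A and E are both diatonic. But Bdim (B–D–F) is foreign: the diatonic ii on degree 2 is Bm, whereas Bdim comes from A minor. It is labeled ii°. Em (E–G–B) is not: scale degree 5 in A major carries E (V). In A minor the chord on that degree is Em, so here it functions as v, borrowed from the parallel minor.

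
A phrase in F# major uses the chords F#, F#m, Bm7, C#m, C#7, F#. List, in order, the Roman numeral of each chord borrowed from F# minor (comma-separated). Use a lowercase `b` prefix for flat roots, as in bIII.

i, iv7, v

In F# major the diatonic chords are F#, G#m, A#m, B, C#, D#m, E#dim. Of the given chords, F# and C#7 are diatonic. F#m (F#–A–C#) is not: scale degree 1 in F# major carries F# (I). In F# minor the chord on that degree is F#m, so here it functions as i, borrowed from the parallel minor. Bm7 (B–D–F#–A) is not: scale degree 4 in F# major carries B (IV). In F# minor the chord on that degree is Bm7, so here it functions as iv7, borrowed from the parallel minor. C#m (C#–E–G#) doesn't fit — on degree 5 F# major would have C# (V). C#m is the degree-5 chord of F# minor, so it is the borrowed v.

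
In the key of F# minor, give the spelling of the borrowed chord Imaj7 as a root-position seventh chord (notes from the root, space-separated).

F# A# C# E#

The root, F#, is scale degree 1 — the same note in F# minor and F# major; only the chord quality changes. In F# major the chord on F# is F#–A#–C#–E#.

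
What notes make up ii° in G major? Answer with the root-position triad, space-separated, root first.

A C Eb

The root, A, is scale degree 2 — the same note in G major and G minor; only the chord quality changes. Stacking thirds in G minor on A gives A–C–Eb.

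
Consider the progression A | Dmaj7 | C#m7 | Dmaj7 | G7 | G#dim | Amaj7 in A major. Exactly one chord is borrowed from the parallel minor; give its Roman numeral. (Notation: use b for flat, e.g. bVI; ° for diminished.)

bVII7

The diatonic triads in A major are A, Bm, C#m, D, E, F#m, G#dim. A, Dmaj7, C#m7, G#dim and Amaj7 all belong to that set. G7 (G–B–D–F) is not: scale degree 7 in A major carries G#dim (vii°). In A minor the chord on that degree is G7, so here it functions as bVII7, borrowed from the parallel minor.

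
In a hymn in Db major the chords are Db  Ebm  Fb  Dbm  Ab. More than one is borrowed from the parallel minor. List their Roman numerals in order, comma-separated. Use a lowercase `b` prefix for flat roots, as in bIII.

bIII, i

In Db major the diatonic chords are Db, Ebm, Fm, Gb, Ab, Bbm, Cdim. Db, Ebm and Ab all belong to that set. But Fb (Fb–Ab–Cb) is foreign: the diatonic iii on degree 3 is Fm, whereas Fb comes from Db minor. It is labeled bIII. Dbm (Db–Fb–Ab) is not: scale degree 1 in Db major carries Db (I). In Db minor the chord on that degree is Dbm, so here it functions as i, borrowed from the parallel minor.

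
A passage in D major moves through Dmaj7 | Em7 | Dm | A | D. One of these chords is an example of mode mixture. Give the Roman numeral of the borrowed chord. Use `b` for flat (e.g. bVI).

i

The diatonic triads in D major are D, Em, F#m, G, A, Bm, C#dim. Of the given chords, Dmaj7, Em7, A and D are diatonic. But Dm (D–F–A) is foreign: the diatonic I on degree 1 is D, whereas Dm comes from D minor. It is labeled i.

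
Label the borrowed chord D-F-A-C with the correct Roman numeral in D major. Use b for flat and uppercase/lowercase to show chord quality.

The root D is the diatonic 1st degree of D major; the borrowing shows in the chord quality. Diatonically D major has D (I) on that degree; D–F–A–C is instead the minor-seventh chord native to D minor, so it takes the label i7.

i7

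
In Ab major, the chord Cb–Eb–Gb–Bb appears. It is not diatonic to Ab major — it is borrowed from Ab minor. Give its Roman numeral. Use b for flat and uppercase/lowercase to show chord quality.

The root Cb is the lowered 3rd scale degree — diatonically Ab major has C there. Diatonically Ab major has Cm (iii) on that degree; Cb–Eb–Gb–Bb is instead the major-seventh chord native to Ab minor, so it takes the label bIIImaj7.

bIIImaj7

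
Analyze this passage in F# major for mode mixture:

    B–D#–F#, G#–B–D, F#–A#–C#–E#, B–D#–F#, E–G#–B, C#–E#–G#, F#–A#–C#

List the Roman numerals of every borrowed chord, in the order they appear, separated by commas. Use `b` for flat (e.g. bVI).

ii°, bVII

F# major has the diatonic set F#, G#m, A#m, B, C#, D#m, E#dim. Of the given chords, B–D#–F# = B, F#–A#–C#–E# = F#maj7, C#–E#–G# = C# and F#–A#–C# = F# are diatonic. G#–B–D is not: scale degree 2 in F# major carries G#m (ii). In F# minor the chord on that degree is G#dim, so here it functions as ii°, borrowed from the parallel minor. But E–G#–B is foreign: the diatonic vii° on degree 7 is E#dim, whereas E comes from F# minor. It is labeled bVII.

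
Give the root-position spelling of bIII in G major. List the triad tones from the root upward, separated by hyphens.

Bb-D-F

Scale degree 3 in G major is B. bIII uses the lowered form, Bb, taken from G minor. Stacking thirds in G minor on Bb gives Bb–D–F.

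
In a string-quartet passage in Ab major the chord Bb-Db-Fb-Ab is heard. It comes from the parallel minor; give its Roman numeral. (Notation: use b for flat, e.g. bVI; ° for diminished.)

iiø7

Bb is scale degree 2 in Ab major. Diatonically Ab major has Bbm (ii) on that degree; Bb–Db–Fb–Ab is instead the half-diminished-seventh chord native to Ab minor, so it takes the label iiø7.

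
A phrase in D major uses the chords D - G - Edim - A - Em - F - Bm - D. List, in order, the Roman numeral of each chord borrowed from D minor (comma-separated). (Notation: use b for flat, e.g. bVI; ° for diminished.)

In D major the diatonic chords are D, Em, F#m, G, A, Bm, C#dim. Of the given chords, D, G, A, Em and Bm are diatonic. Edim (E–G–Bb) doesn't fit — on degree 2 D major would have Em (ii). Edim is the degree-2 chord of D minor, so it is the borrowed ii°. F (F–A–C) doesn't fit — on degree 3 D major would have F#m (iii). F is the degree-3 chord of D minor, so it is the borrowed bIII.

ii°, bIII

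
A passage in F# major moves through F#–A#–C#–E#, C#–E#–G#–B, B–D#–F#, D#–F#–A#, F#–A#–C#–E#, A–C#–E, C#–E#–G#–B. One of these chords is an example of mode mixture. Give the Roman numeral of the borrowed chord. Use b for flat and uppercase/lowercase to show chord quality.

bIII

The diatonic triads in F# major are F#, G#m, A#m, B, C#, D#m, E#dim. F#–A#–C#–E# = F#maj7, C#–E#–G#–B = C#7, B–D#–F# = B and D#–F#–A# = D#m are all diatonic. But A–C#–E is foreign: the diatonic iii on degree 3 is A#m, whereas A comes from F# minor. It is labeled bIII.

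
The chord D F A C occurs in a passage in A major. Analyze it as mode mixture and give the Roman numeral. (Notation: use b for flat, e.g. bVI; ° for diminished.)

The root D is the diatonic 4th degree of A major; the borrowing shows in the chord quality. D–F–A–C is a minor-seventh chord — the form found in A minor, not the diatonic IV (D). Borrowed into A major it is written iv7.

iv7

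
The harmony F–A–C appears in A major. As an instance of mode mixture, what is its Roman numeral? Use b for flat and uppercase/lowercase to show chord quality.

bVI

In A major scale degree 6 is F#; F is its lowered form, from A minor. Diatonically A major has F#m (vi) on that degree; F–A–C is instead the major chord native to A minor, so it takes the label bVI.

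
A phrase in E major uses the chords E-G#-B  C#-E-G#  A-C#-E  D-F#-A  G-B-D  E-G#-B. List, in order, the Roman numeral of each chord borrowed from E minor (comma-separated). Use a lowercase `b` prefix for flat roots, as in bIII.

bVII, bIII

In E major the diatonic chords are E, F#m, G#m, A, B, C#m, D#dim. Of the given chords, E–G#–B = E, C#–E–G# = C#m and A–C#–E = A are diatonic. D–F#–A is not: scale degree 7 in E major carries D#dim (vii°). In E minor the chord on that degree is D, so here it functions as bVII, borrowed from the parallel minor. G–B–D doesn't fit — on degree 3 E major would have G#m (iii). G is the degree-3 chord of E minor, so it is the borrowed bIII.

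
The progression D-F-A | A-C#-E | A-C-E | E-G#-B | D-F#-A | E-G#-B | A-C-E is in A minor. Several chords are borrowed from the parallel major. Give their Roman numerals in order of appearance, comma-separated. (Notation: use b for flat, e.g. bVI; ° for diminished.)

I, IV

A minor has the diatonic set Am, Bdim, C, Dm, E, F, G (with V from harmonic minor). Of the given chords, D–F–A = Dm, A–C–E = Am and E–G#–B = E are diatonic. A–C#–E is not: scale degree 1 in A minor carries Am (i). In A major the chord on that degree is A, so here it functions as I, borrowed from the parallel major. But D–F#–A is foreign: the diatonic iv on degree 4 is Dm, whereas D comes from A major. It is labeled IV.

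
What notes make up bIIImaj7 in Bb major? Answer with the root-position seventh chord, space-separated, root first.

Db F Ab C

bIIImaj7 is built on the lowered scale degree 3. In Bb major degree 3 is D; lowered it becomes Db. Building the major-seventh chord from the parallel minor on Db: Db–F–Ab–C.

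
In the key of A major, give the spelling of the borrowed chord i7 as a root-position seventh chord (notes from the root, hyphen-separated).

The root, A, is scale degree 1 — the same note in A major and A minor; only the chord quality changes. Building the minor-seventh chord from the parallel minor on A: A–C–E–G.

A-C-E-G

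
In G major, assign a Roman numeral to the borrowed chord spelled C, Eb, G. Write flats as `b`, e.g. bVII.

iv

The root C is the diatonic 4th degree of G major; the borrowing shows in the chord quality. The diatonic chord on degree 4 would be C (IV), but C–Eb–G is the minor chord from G minor. As a borrowed chord it is labeled iv.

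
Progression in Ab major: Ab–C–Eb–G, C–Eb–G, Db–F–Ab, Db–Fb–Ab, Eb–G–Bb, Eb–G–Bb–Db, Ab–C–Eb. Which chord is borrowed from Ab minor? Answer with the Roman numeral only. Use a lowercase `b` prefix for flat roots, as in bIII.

iv

In Ab major the diatonic chords are Ab, Bbm, Cm, Db, Eb, Fm, Gdim. Of the given chords, Ab–C–Eb–G = Abmaj7, C–Eb–G = Cm, Db–F–Ab = Db, Eb–G–Bb = Eb, Eb–G–Bb–Db = Eb7 and Ab–C–Eb = Ab are diatonic. But Db–Fb–Ab is foreign: the diatonic IV on degree 4 is Db, whereas Dbm comes from Ab minor. It is labeled iv.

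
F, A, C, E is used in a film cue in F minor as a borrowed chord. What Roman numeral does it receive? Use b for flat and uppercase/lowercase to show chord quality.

Imaj7

F is scale degree 1 in F minor. F–A–C–E is a major-seventh chord — the form found in F major, not the diatonic i (Fm). Borrowed into F minor it is written Imaj7.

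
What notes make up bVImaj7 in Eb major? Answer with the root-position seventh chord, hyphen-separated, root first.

Cb-Eb-Gb-Bb

Scale degree 6 in Eb major is C. bVImaj7 uses the lowered form, Cb, taken from Eb minor. Stacking thirds in Eb minor on Cb gives Cb–Eb–Gb–Bb.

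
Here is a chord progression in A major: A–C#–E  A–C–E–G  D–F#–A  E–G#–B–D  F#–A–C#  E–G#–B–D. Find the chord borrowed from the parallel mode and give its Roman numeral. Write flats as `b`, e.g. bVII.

The diatonic triads in A major are A, Bm, C#m, D, E, F#m, G#dim. A–C#–E = A, D–F#–A = D, E–G#–B–D = E7 and F#–A–C# = F#m all belong to that set. A–C–E–G doesn't fit — on degree 1 A major would have A (I). Am7 is the degree-1 chord of A minor, so it is the borrowed i7.

i7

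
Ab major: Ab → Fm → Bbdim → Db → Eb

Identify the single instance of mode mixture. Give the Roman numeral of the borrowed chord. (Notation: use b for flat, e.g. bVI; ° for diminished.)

ii°

The diatonic triads in Ab major are Ab, Bbm, Cm, Db, Eb, Fm, Gdim. Ab, Fm, Db and Eb are all diatonic. But Bbdim (Bb–Db–Fb) is foreign: the diatonic ii on degree 2 is Bbm, whereas Bbdim comes from Ab minor. It is labeled ii°.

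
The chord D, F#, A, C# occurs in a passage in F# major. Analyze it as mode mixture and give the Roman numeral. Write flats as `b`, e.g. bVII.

In F# major scale degree 6 is D#; D is its lowered form, from F# minor. Diatonically F# major has D#m (vi) on that degree; D–F#–A–C# is instead the major-seventh chord native to F# minor, so it takes the label bVImaj7.

bVImaj7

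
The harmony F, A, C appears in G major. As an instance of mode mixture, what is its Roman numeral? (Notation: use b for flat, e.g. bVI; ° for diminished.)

In G major scale degree 7 is F#; F is its lowered form, from G minor. Diatonically G major has F#dim (vii°) on that degree; F–A–C is instead the major chord native to G minor, so it takes the label bVII.

bVII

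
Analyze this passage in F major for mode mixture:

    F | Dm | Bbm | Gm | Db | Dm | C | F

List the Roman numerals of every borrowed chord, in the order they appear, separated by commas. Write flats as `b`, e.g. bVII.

iv, bVI

In F major the diatonic chords are F, Gm, Am, Bb, C, Dm, Edim. Of the given chords, F, Dm, Gm and C are diatonic. But Bbm (Bb–Db–F) is foreign: the diatonic IV on degree 4 is Bb, whereas Bbm comes from F minor. It is labeled iv. Db (Db–F–Ab) doesn't fit — on degree 6 F major would have Dm (vi). Db is the degree-6 chord of F minor, so it is the borrowed bVI.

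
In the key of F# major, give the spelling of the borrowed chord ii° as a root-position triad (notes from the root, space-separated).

ii° is built on scale degree 2, which is G# in both F# major and its parallel. In F# minor the chord on G# is G#–B–D.

G# B D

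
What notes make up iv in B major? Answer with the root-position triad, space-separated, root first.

The root, E, is scale degree 4 — the same note in B major and B minor; only the chord quality changes. Stacking thirds in B minor on E gives E–G–B.

E G B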